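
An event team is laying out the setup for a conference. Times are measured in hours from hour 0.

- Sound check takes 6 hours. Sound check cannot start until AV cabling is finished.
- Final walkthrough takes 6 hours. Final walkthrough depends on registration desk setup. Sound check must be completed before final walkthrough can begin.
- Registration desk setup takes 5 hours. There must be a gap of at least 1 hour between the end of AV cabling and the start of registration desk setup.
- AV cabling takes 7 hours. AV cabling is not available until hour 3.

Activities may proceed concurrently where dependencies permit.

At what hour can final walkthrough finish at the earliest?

22

AV cabling waits on its own release at hour 3, so it starts at hour 3 and finishes at 3 + 7 = hour 10.
Sound check cannot begin until AV cabling (finishes hour 10). It runs from hour 10 to 10 + 6 = hour 16.
Registration desk setup cannot begin until AV cabling (finishes hour 10, plus 1-hour gap → hour 11). It runs from hour 11 to 11 + 5 = hour 16.
Final walkthrough has to wait for registration desk setup (finishes hour 16); sound check (finishes hour 16). The latest of these is hour 16, so final walkthrough runs hour 16 to 16 + 6 = hour 22.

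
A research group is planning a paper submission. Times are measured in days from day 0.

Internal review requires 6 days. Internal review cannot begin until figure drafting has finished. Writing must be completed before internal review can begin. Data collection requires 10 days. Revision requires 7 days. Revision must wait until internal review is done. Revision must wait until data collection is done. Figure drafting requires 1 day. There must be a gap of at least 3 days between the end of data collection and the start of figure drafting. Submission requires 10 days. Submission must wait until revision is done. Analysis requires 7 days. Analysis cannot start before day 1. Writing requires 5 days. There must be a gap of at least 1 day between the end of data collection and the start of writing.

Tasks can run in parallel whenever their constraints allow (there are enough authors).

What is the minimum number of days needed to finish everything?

39

Analysis cannot begin until its own release at day 1. It runs from day 1 to 1 + 7 = day 8.
Nothing blocks data collection, so it runs from day 0 to day 10.
After data collection (finishes day 10, plus 1-day gap → day 11), writing can start at day 11 and finishes at day 16.
After data collection (finishes day 10, plus 3-day gap → day 13), figure drafting can start at day 13 and finishes at day 14.
For internal review: figure drafting (finishes day 14); writing (finishes day 16). Taking the maximum gives a start of day 16, and it finishes at 16 + 6 = day 22.
For revision: internal review (finishes day 22); data collection (finishes day 10). Taking the maximum gives a start of day 22, and it finishes at 22 + 7 = day 29.
Submission cannot begin until revision (finishes day 29). It runs from day 29 to 29 + 10 = day 39.
All tasks are finished once the last one completes. Finish times: Data collection at 10, Analysis at 8, Figure drafting at 14, Writing at 16, Internal review at 22, Revision at 29, Submission at 39. The latest is day 39.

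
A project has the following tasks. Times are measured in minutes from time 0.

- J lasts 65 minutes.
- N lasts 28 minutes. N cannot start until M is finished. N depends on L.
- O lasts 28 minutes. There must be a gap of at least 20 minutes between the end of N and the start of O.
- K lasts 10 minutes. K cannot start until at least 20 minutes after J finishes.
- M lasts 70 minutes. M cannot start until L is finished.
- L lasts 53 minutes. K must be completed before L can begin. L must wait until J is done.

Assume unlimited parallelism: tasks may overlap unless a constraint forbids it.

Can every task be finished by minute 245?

No

Nothing blocks J, so it runs from minute 0 to minute 65.
K waits on J (finishes minute 65, plus 20-minute gap → minute 85), so it starts at minute 85 and finishes at 85 + 10 = minute 95.
L cannot start until K (finishes minute 95); J (finishes minute 65). The controlling bound is minute 95, so L finishes at 95 + 53 = minute 148.
After L (finishes minute 148), M can start at minute 148 and finishes at minute 218.
N has to wait for M (finishes minute 218); L (finishes minute 148). The latest of these is minute 218, so N runs minute 218 to 218 + 28 = minute 246.
After N (finishes minute 246, plus 20-minute gap → minute 266), O can start at minute 266 and finishes at minute 294.
The earliest everything can be done is minute 294, which is after the deadline of 245, so it is not possible.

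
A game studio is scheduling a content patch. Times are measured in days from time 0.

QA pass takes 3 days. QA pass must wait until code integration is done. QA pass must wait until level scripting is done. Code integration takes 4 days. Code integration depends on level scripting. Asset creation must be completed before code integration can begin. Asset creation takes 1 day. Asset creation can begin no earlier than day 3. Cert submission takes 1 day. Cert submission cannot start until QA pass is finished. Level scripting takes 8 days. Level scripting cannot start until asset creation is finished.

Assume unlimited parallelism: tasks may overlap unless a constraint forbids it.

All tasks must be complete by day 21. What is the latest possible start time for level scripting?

Cert submission has no dependents, so it just needs to finish by day 21. Starting by 21 − 1 = day 20 achieves that.
QA pass feeds into cert submission (must start by day 20); so QA pass must finish by day 20 and therefore start by day 17.
Code integration must finish before QA pass (must start by day 17). With a 4-day duration, code integration must start by 17 − 4 = day 13.
Level scripting must finish in time for code integration (must start by day 13); QA pass (must start by day 17). The tightest is day 13, so level scripting must start by 13 − 8 = day 5.

5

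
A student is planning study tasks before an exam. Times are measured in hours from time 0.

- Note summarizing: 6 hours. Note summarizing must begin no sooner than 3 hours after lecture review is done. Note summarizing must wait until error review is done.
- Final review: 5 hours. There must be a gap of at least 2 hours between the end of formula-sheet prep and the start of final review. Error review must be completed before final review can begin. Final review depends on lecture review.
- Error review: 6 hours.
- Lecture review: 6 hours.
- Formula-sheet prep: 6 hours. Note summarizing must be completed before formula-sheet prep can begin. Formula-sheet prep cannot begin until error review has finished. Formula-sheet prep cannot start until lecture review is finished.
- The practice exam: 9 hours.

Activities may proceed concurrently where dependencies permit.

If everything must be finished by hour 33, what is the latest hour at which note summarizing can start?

Nothing follows final review; the deadline of hour 33 is its only limit. It must start by 33 − 5 = hour 28.
Formula-sheet prep has to be done before final review (must start by hour 28, minus 2-hour gap → hour 26). That means finishing by hour 26, i.e. starting by 26 − 6 = hour 20.
Since formula-sheet prep (must start by hour 20) depends on it, note summarizing must finish by hour 20. Backing off its 6-hour duration gives a latest start of hour 14.

14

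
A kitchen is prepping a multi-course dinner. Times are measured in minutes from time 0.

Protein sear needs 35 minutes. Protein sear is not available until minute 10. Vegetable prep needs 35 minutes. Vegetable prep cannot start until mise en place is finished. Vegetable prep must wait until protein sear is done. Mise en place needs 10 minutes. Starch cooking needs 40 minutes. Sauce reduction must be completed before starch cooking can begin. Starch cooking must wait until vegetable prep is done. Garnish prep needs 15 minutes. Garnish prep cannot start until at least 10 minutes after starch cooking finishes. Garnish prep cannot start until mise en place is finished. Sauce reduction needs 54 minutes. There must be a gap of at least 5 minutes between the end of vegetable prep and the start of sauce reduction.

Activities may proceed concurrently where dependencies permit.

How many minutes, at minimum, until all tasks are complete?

Protein sear waits on its own release at minute 10, so it starts at minute 10 and finishes at 10 + 35 = minute 45.
Mise en place can start immediately at minute 0; it finishes at minute 10.
Vegetable prep needs all of mise en place (finishes minute 10); protein sear (finishes minute 45). That puts its earliest start at minute 45; it finishes at 45 + 35 = minute 80.
After vegetable prep (finishes minute 80, plus 5-minute gap → minute 85), sauce reduction can start at minute 85 and finishes at minute 139.
Starch cooking has to wait for sauce reduction (finishes minute 139); vegetable prep (finishes minute 80). The latest of these is minute 139, so starch cooking runs minute 139 to 139 + 40 = minute 179.
Garnish prep has to wait for starch cooking (finishes minute 179, plus 10-minute gap → minute 189); mise en place (finishes minute 10). The latest of these is minute 189, so garnish prep runs minute 189 to 189 + 15 = minute 204.
All tasks are finished once the last one completes. Finish times: Mise en place at 10, Protein sear at 45, Vegetable prep at 80, Sauce reduction at 139, Starch cooking at 179, Garnish prep at 204. The latest is minute 204.

204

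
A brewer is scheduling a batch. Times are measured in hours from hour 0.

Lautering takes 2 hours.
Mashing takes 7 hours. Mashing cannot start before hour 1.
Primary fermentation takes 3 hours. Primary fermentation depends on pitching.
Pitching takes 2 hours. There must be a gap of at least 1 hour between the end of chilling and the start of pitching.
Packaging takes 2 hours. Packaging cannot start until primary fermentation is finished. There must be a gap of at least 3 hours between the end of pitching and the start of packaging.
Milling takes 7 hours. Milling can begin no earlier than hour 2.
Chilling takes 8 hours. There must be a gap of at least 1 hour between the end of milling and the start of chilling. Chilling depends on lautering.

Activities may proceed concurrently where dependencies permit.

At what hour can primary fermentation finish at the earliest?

Lautering has no prerequisites, so it starts at hour 0 and finishes at hour 2.
Milling cannot begin until its own release at hour 2. It runs from hour 2 to 2 + 7 = hour 9.
Chilling needs all of milling (finishes hour 9, plus 1-hour gap → hour 10); lautering (finishes hour 2). That puts its earliest start at hour 10; it finishes at 10 + 8 = hour 18.
After chilling (finishes hour 18, plus 1-hour gap → hour 19), pitching can start at hour 19 and finishes at hour 21.
Primary fermentation cannot begin until pitching (finishes hour 21). It runs from hour 21 to 21 + 3 = hour 24.

24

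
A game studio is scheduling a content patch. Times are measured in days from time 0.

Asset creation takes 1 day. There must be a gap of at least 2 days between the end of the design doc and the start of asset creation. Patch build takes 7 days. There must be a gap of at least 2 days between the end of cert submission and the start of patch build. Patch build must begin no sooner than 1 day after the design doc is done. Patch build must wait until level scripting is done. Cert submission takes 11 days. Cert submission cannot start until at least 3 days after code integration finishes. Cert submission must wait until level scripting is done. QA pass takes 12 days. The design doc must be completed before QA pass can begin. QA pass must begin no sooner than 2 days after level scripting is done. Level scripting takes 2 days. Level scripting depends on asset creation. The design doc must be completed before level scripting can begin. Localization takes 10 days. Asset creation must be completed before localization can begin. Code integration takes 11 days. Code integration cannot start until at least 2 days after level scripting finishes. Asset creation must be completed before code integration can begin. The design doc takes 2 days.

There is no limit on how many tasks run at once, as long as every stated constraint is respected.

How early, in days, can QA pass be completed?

21

The design doc has no prerequisites, so it starts at day 0 and finishes at day 2.
After the design doc (finishes day 2, plus 2-day gap → day 4), asset creation can start at day 4 and finishes at day 5.
Level scripting cannot start until asset creation (finishes day 5); the design doc (finishes day 2). The controlling bound is day 5, so level scripting finishes at 5 + 2 = day 7.
QA pass has to wait for the design doc (finishes day 2); level scripting (finishes day 7, plus 2-day gap → day 9). The latest of these is day 9, so QA pass runs day 9 to 9 + 12 = day 21.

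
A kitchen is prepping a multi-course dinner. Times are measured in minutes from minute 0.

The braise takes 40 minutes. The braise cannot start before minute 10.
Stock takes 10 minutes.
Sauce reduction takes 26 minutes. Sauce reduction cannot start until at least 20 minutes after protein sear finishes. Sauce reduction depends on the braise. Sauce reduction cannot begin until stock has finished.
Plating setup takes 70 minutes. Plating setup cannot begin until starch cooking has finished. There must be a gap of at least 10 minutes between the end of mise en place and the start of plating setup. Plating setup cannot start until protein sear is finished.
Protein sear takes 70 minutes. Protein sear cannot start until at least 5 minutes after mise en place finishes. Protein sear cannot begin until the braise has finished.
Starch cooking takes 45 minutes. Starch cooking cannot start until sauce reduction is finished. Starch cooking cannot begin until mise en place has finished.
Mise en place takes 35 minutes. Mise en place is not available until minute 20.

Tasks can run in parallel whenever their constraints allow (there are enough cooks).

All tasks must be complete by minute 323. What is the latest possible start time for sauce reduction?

182

Nothing follows plating setup; the deadline of minute 323 is its only limit. It must start by 323 − 70 = minute 253.
Since plating setup (must start by minute 253) depends on it, starch cooking must finish by minute 253. Backing off its 45-minute duration gives a latest start of minute 208.
Since starch cooking (must start by minute 208) depends on it, sauce reduction must finish by minute 208. Backing off its 26-minute duration gives a latest start of minute 182.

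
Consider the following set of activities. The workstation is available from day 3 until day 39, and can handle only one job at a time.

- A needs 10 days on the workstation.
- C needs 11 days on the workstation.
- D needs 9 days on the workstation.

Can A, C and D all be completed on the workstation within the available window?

Yes

The workstation window is 39 − 3 = 36 days.
Running back to back, the jobs need 10 + 11 + 9 = 30 days on the workstation.
Since 30 ≤ 36, they fit within the window.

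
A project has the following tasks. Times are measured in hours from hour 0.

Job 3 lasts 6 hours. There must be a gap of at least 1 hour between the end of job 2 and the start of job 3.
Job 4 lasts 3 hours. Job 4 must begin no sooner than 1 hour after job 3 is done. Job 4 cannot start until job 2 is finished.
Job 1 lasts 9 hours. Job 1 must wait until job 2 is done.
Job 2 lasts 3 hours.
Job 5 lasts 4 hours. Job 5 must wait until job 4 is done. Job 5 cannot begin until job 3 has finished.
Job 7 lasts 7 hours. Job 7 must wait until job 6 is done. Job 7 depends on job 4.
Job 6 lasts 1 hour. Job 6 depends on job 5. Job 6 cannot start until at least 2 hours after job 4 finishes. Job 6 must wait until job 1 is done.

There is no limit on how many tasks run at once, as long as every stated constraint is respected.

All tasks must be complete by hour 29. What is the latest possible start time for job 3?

7

To finish by hour 29, job 7 (duration 7) must start no later than hour 22.
Job 6 must finish before job 7 (must start by hour 22). With a 1-hour duration, job 6 must start by 22 − 1 = hour 21.
Job 5 feeds into job 6 (must start by hour 21); so job 5 must finish by hour 21 and therefore start by hour 17.
Job 4 must finish in time for job 5 (must start by hour 17); job 6 (must start by hour 21, minus 2-hour gap → hour 19); job 7 (must start by hour 22). The tightest is hour 17, so job 4 must start by 17 − 3 = hour 14.
Job 3 feeds job 4 (must start by hour 14, minus 1-hour gap → hour 13); job 5 (must start by hour 17). Taking the minimum, job 3 must finish by hour 13 and start by 13 − 6 = hour 7.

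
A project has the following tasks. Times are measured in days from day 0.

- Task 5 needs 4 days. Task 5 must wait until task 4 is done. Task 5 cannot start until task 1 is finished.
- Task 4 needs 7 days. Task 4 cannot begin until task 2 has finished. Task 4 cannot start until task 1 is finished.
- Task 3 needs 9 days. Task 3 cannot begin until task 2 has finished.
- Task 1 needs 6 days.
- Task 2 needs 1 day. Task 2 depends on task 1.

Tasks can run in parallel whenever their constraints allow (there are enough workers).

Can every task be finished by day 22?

Task 1 can start immediately at day 0; it finishes at day 6.
Task 2 cannot begin until task 1 (finishes day 6). It runs from day 6 to 6 + 1 = day 7.
Task 4 cannot start until task 2 (finishes day 7); task 1 (finishes day 6). The controlling bound is day 7, so task 4 finishes at 7 + 7 = day 14.
For task 5: task 4 (finishes day 14); task 1 (finishes day 6). Taking the maximum gives a start of day 14, and it finishes at 14 + 4 = day 18.
Task 3 cannot begin until task 2 (finishes day 7). It runs from day 7 to 7 + 9 = day 16.
Every task is finished by day 18, which is no later than the deadline of 22, so the schedule is feasible.

Yes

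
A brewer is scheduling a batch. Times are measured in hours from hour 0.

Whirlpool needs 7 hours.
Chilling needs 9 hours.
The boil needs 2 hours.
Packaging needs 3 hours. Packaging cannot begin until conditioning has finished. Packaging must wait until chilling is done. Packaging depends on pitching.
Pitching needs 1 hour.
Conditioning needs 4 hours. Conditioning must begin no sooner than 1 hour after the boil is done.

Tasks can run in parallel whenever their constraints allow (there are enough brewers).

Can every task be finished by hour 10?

Nothing blocks pitching, so it runs from hour 0 to hour 1.
Chilling can start immediately at hour 0; it finishes at hour 9.
Nothing blocks whirlpool, so it runs from hour 0 to hour 7.
The boil can start immediately at hour 0; it finishes at hour 2.
After the boil (finishes hour 2, plus 1-hour gap → hour 3), conditioning can start at hour 3 and finishes at hour 7.
For packaging: conditioning (finishes hour 7); chilling (finishes hour 9); pitching (finishes hour 1). Taking the maximum gives a start of hour 9, and it finishes at 9 + 3 = hour 12.
The earliest everything can be done is hour 12, which is after the deadline of 10, so it is not possible.

No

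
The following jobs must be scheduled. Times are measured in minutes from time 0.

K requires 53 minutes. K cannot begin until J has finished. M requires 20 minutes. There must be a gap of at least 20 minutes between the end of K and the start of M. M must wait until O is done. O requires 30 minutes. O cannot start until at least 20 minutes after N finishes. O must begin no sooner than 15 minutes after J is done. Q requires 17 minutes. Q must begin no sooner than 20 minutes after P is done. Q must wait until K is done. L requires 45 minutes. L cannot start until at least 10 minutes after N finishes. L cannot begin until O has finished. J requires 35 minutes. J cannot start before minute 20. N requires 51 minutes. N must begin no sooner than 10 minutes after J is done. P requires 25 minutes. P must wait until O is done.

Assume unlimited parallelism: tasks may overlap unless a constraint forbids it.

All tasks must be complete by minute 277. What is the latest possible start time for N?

114

M has no dependents, so it just needs to finish by minute 277. Starting by 277 − 20 = minute 257 achieves that.
Q must finish by minute 277; it takes 17 minutes, so it must start by 277 − 17 = minute 260.
Nothing follows L; the deadline of minute 277 is its only limit. It must start by 277 − 45 = minute 232.
P feeds into Q (must start by minute 260, minus 20-minute gap → minute 240); so P must finish by minute 240 and therefore start by minute 215.
O feeds L (must start by minute 232); M (must start by minute 257); P (must start by minute 215). Taking the minimum, O must finish by minute 215 and start by 215 − 30 = minute 185.
N feeds L (must start by minute 232, minus 10-minute gap → minute 222); O (must start by minute 185, minus 20-minute gap → minute 165). Taking the minimum, N must finish by minute 165 and start by 165 − 51 = minute 114.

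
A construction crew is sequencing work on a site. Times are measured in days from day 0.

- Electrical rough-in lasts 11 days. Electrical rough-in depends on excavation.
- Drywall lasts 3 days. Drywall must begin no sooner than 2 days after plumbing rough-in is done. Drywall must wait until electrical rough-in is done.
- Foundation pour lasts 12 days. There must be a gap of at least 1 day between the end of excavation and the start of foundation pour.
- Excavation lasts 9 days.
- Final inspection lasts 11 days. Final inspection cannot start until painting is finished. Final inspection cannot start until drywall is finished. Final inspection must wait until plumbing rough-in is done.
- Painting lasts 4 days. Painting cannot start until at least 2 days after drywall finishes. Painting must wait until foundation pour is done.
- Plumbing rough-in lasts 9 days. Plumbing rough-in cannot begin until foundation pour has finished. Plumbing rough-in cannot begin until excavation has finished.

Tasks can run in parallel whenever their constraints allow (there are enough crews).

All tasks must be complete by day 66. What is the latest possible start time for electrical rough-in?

35

To finish by day 66, final inspection (duration 11) must start no later than day 55.
Since final inspection (must start by day 55) depends on it, painting must finish by day 55. Backing off its 4-day duration gives a latest start of day 51.
Drywall must finish in time for painting (must start by day 51, minus 2-day gap → day 49); final inspection (must start by day 55). The tightest is day 49, so drywall must start by 49 − 3 = day 46.
Electrical rough-in must finish before drywall (must start by day 46). With an 11-day duration, electrical rough-in must start by 46 − 11 = day 35.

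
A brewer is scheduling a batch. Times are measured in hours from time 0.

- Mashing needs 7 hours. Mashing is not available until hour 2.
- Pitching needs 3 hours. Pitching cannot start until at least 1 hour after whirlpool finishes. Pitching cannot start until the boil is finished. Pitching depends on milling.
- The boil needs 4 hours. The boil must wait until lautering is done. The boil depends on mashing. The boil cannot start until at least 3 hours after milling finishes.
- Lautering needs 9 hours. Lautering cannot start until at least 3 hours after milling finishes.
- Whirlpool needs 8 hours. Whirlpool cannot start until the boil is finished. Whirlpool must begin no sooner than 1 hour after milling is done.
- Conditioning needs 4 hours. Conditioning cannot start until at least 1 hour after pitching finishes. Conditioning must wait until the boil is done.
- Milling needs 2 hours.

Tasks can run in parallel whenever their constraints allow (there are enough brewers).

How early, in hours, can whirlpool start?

Mashing waits on its own release at hour 2, so it starts at hour 2 and finishes at 2 + 7 = hour 9.
Nothing blocks milling, so it runs from hour 0 to hour 2.
Lautering cannot begin until milling (finishes hour 2, plus 3-hour gap → hour 5). It runs from hour 5 to 5 + 9 = hour 14.
The boil cannot start until lautering (finishes hour 14); mashing (finishes hour 9); milling (finishes hour 2, plus 3-hour gap → hour 5). The controlling bound is hour 14, so the boil finishes at 14 + 4 = hour 18.
Whirlpool waits on the boil (finishes hour 18); milling (finishes hour 2, plus 1-hour gap → hour 3). The latest of these is hour 18, which is the earliest whirlpool can start.

18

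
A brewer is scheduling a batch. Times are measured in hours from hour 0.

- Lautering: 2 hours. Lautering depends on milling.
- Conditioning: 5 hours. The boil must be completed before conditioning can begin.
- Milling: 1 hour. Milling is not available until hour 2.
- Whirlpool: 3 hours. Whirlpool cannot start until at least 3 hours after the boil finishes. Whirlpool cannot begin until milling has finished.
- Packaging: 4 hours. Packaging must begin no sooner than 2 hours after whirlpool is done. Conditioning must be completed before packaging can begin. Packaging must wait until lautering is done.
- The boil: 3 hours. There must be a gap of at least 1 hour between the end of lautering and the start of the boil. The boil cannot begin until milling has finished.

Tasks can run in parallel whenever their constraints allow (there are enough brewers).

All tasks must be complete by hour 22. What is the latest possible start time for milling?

Packaging must finish by hour 22; it takes 4 hours, so it must start by 22 − 4 = hour 18.
Whirlpool has to be done before packaging (must start by hour 18, minus 2-hour gap → hour 16). That means finishing by hour 16, i.e. starting by 16 − 3 = hour 13.
Since packaging (must start by hour 18) depends on it, conditioning must finish by hour 18. Backing off its 5-hour duration gives a latest start of hour 13.
The boil feeds whirlpool (must start by hour 13, minus 3-hour gap → hour 10); conditioning (must start by hour 13). Taking the minimum, the boil must finish by hour 10 and start by 10 − 3 = hour 7.
Lautering feeds the boil (must start by hour 7, minus 1-hour gap → hour 6); packaging (must start by hour 18). Taking the minimum, lautering must finish by hour 6 and start by 6 − 2 = hour 4.
For milling: lautering (must start by hour 4); the boil (must start by hour 7); whirlpool (must start by hour 13). The most restrictive is hour 4; with a 1-hour duration, milling must start by hour 3.

3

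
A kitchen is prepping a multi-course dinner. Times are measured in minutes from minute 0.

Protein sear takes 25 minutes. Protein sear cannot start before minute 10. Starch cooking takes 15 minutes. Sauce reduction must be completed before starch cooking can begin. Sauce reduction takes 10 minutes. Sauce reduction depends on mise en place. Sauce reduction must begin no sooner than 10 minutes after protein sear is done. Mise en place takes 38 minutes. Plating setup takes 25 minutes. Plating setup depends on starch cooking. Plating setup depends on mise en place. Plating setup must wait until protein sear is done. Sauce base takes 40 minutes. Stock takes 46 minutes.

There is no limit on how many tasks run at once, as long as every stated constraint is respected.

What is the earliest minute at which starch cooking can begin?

Protein sear waits on its own release at minute 10, so it starts at minute 10 and finishes at 10 + 25 = minute 35.
Nothing blocks mise en place, so it runs from minute 0 to minute 38.
For sauce reduction: mise en place (finishes minute 38); protein sear (finishes minute 35, plus 10-minute gap → minute 45). Taking the maximum gives a start of minute 45, and it finishes at 45 + 10 = minute 55.
Starch cooking waits on sauce reduction (finishes minute 55), so the earliest it can start is minute 55.

55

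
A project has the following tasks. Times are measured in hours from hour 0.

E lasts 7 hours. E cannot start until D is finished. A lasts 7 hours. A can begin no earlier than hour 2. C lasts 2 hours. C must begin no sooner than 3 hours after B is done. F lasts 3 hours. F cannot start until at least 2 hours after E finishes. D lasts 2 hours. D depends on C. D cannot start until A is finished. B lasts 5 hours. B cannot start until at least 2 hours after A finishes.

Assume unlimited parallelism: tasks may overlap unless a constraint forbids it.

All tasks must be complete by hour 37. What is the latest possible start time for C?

21

To finish by hour 37, F (duration 3) must start no later than hour 34.
E must finish before F (must start by hour 34, minus 2-hour gap → hour 32). With a 7-hour duration, E must start by 32 − 7 = hour 25.
Since E (must start by hour 25) depends on it, D must finish by hour 25. Backing off its 2-hour duration gives a latest start of hour 23.
C has to be done before D (must start by hour 23). That means finishing by hour 23, i.e. starting by 23 − 2 = hour 21.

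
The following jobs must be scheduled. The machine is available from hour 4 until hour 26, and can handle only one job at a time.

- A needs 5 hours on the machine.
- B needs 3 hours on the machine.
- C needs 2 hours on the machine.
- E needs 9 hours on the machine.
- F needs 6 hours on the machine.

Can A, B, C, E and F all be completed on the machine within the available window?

The machine window is 26 − 4 = 22 hours.
Running back to back, the jobs need 5 + 3 + 2 + 9 + 6 = 25 hours on the machine.
Since 25 > 22, they cannot all fit.

No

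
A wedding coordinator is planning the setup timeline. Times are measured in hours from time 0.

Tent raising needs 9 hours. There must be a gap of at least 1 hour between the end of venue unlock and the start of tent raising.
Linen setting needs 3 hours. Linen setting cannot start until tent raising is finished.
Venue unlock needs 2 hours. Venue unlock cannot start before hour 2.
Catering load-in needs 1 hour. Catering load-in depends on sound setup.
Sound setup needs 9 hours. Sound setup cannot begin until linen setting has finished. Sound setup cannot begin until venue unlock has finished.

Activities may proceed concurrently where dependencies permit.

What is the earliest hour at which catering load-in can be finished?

27

Venue unlock waits on its own release at hour 2, so it starts at hour 2 and finishes at 2 + 2 = hour 4.
Tent raising cannot begin until venue unlock (finishes hour 4, plus 1-hour gap → hour 5). It runs from hour 5 to 5 + 9 = hour 14.
Linen setting cannot begin until tent raising (finishes hour 14). It runs from hour 14 to 14 + 3 = hour 17.
Sound setup has to wait for linen setting (finishes hour 17); venue unlock (finishes hour 4). The latest of these is hour 17, so sound setup runs hour 17 to 17 + 9 = hour 26.
Catering load-in waits on sound setup (finishes hour 26), so it starts at hour 26 and finishes at 26 + 1 = hour 27.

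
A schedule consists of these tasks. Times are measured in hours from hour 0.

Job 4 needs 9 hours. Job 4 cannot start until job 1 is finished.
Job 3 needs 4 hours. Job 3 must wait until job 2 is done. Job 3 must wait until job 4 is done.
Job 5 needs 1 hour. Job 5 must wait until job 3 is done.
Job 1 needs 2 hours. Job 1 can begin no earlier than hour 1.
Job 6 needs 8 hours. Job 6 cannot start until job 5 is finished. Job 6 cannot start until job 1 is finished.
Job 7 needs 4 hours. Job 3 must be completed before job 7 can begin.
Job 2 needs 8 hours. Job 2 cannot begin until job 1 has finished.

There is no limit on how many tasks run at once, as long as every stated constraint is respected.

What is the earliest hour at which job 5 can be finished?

17

Job 1 cannot begin until its own release at hour 1. It runs from hour 1 to 1 + 2 = hour 3.
Job 4 waits on job 1 (finishes hour 3), so it starts at hour 3 and finishes at 3 + 9 = hour 12.
Job 2 waits on job 1 (finishes hour 3), so it starts at hour 3 and finishes at 3 + 8 = hour 11.
Job 3 has to wait for job 2 (finishes hour 11); job 4 (finishes hour 12). The latest of these is hour 12, so job 3 runs hour 12 to 12 + 4 = hour 16.
Job 5 waits on job 3 (finishes hour 16), so it starts at hour 16 and finishes at 16 + 1 = hour 17.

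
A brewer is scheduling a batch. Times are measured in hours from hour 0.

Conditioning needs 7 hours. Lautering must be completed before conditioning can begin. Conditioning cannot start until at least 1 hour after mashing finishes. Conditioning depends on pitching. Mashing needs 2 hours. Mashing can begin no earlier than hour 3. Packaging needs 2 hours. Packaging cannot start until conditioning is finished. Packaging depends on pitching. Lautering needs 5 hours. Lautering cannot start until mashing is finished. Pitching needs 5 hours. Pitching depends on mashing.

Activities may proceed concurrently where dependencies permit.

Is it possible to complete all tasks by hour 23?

After its own release at hour 3, mashing can start at hour 3 and finishes at hour 5.
After mashing (finishes hour 5), pitching can start at hour 5 and finishes at hour 10.
Lautering cannot begin until mashing (finishes hour 5). It runs from hour 5 to 5 + 5 = hour 10.
Conditioning cannot start until lautering (finishes hour 10); mashing (finishes hour 5, plus 1-hour gap → hour 6); pitching (finishes hour 10). The controlling bound is hour 10, so conditioning finishes at 10 + 7 = hour 17.
Packaging cannot start until conditioning (finishes hour 17); pitching (finishes hour 10). The controlling bound is hour 17, so packaging finishes at 17 + 2 = hour 19.
Every task is finished by hour 19, which is no later than the deadline of 23, so the schedule is feasible.

Yes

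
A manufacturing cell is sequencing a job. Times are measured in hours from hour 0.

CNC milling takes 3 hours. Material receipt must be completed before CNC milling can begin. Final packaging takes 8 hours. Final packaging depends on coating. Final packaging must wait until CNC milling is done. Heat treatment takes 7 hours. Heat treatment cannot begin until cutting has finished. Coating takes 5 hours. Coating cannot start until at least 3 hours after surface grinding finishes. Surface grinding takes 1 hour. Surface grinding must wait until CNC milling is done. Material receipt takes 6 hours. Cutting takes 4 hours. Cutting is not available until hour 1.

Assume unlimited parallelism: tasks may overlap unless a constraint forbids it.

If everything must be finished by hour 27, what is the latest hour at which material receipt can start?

Nothing follows final packaging; the deadline of hour 27 is its only limit. It must start by 27 − 8 = hour 19.
Coating feeds into final packaging (must start by hour 19); so coating must finish by hour 19 and therefore start by hour 14.
Surface grinding feeds into coating (must start by hour 14, minus 3-hour gap → hour 11); so surface grinding must finish by hour 11 and therefore start by hour 10.
CNC milling has several dependents: surface grinding (must start by hour 10); final packaging (must start by hour 19). The earliest of those limits is hour 10, so CNC milling must start by 10 − 3 = hour 7.
Material receipt feeds into CNC milling (must start by hour 7); so material receipt must finish by hour 7 and therefore start by hour 1.

1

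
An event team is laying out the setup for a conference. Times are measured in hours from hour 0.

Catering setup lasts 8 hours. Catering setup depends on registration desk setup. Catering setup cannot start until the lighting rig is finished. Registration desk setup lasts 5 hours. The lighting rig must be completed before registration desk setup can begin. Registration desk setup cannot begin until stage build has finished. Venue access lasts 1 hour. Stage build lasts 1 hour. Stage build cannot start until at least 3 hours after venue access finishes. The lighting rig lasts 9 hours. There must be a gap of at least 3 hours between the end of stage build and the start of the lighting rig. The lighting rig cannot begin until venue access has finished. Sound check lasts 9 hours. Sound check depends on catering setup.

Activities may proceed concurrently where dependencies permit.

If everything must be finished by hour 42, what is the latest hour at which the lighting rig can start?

Sound check has no dependents, so it just needs to finish by hour 42. Starting by 42 − 9 = hour 33 achieves that.
Catering setup must finish before sound check (must start by hour 33). With an 8-hour duration, catering setup must start by 33 − 8 = hour 25.
Since catering setup (must start by hour 25) depends on it, registration desk setup must finish by hour 25. Backing off its 5-hour duration gives a latest start of hour 20.
The lighting rig must finish in time for registration desk setup (must start by hour 20); catering setup (must start by hour 25). The tightest is hour 20, so the lighting rig must start by 20 − 9 = hour 11.

11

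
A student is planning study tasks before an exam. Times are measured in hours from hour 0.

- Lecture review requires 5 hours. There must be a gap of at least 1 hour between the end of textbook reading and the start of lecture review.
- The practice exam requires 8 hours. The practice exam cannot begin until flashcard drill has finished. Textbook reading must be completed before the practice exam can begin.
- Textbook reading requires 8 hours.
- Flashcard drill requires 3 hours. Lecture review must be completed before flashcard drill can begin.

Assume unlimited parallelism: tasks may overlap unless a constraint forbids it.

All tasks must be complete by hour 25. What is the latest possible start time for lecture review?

To finish by hour 25, the practice exam (duration 8) must start no later than hour 17.
Flashcard drill has to be done before the practice exam (must start by hour 17). That means finishing by hour 17, i.e. starting by 17 − 3 = hour 14.
Since flashcard drill (must start by hour 14) depends on it, lecture review must finish by hour 14. Backing off its 5-hour duration gives a latest start of hour 9.

9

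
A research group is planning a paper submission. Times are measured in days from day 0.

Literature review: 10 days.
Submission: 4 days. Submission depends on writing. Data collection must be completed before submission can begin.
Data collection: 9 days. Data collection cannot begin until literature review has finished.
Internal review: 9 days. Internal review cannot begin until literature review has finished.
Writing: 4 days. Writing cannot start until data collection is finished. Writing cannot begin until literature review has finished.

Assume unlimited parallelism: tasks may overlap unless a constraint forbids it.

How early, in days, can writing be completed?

Nothing blocks literature review, so it runs from day 0 to day 10.
Data collection waits on literature review (finishes day 10), so it starts at day 10 and finishes at 10 + 9 = day 19.
Writing needs all of data collection (finishes day 19); literature review (finishes day 10). That puts its earliest start at day 19; it finishes at 19 + 4 = day 23.

23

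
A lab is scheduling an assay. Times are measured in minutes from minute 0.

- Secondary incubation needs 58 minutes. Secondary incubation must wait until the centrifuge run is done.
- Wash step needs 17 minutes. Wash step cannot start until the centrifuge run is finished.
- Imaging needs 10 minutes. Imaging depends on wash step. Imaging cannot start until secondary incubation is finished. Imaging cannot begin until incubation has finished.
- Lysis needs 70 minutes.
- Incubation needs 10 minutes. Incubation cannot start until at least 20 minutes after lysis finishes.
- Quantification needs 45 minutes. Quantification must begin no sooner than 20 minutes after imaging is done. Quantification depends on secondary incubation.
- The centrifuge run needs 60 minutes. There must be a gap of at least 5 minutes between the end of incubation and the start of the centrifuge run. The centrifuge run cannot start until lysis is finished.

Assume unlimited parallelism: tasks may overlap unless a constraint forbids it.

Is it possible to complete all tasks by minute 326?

Yes

Lysis can start immediately at minute 0; it finishes at minute 70.
Incubation waits on lysis (finishes minute 70, plus 20-minute gap → minute 90), so it starts at minute 90 and finishes at 90 + 10 = minute 100.
The centrifuge run needs all of incubation (finishes minute 100, plus 5-minute gap → minute 105); lysis (finishes minute 70). That puts its earliest start at minute 105; it finishes at 105 + 60 = minute 165.
Secondary incubation cannot begin until the centrifuge run (finishes minute 165). It runs from minute 165 to 165 + 58 = minute 223.
Wash step waits on the centrifuge run (finishes minute 165), so it starts at minute 165 and finishes at 165 + 17 = minute 182.
Imaging cannot start until wash step (finishes minute 182); secondary incubation (finishes minute 223); incubation (finishes minute 100). The controlling bound is minute 223, so imaging finishes at 223 + 10 = minute 233.
Quantification cannot start until imaging (finishes minute 233, plus 20-minute gap → minute 253); secondary incubation (finishes minute 223). The controlling bound is minute 253, so quantification finishes at 253 + 45 = minute 298.
Every task is finished by minute 298, which is no later than the deadline of 326, so the schedule is feasible.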